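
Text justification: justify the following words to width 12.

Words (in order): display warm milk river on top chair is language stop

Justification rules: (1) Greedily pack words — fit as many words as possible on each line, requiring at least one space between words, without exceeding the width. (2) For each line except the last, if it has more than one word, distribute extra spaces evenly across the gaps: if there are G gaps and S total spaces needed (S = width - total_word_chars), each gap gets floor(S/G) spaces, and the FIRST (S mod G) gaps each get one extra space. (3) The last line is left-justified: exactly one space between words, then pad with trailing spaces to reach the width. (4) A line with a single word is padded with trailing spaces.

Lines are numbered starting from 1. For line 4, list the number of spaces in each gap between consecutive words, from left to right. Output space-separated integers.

Answer: 2

Derivation:
Line 1: ['display', 'warm'] (min_width=12, slack=0)
Line 2: ['milk', 'river'] (min_width=10, slack=2)
Line 3: ['on', 'top', 'chair'] (min_width=12, slack=0)
Line 4: ['is', 'language'] (min_width=11, slack=1)
Line 5: ['stop'] (min_width=4, slack=8)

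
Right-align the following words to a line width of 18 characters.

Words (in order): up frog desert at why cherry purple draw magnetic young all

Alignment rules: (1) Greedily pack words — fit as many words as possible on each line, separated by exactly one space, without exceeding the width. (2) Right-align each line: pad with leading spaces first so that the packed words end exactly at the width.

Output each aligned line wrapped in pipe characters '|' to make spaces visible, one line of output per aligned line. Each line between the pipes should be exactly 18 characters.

Line 1: ['up', 'frog', 'desert', 'at'] (min_width=17, slack=1)
Line 2: ['why', 'cherry', 'purple'] (min_width=17, slack=1)
Line 3: ['draw', 'magnetic'] (min_width=13, slack=5)
Line 4: ['young', 'all'] (min_width=9, slack=9)

Answer: | up frog desert at|
| why cherry purple|
|     draw magnetic|
|         young all|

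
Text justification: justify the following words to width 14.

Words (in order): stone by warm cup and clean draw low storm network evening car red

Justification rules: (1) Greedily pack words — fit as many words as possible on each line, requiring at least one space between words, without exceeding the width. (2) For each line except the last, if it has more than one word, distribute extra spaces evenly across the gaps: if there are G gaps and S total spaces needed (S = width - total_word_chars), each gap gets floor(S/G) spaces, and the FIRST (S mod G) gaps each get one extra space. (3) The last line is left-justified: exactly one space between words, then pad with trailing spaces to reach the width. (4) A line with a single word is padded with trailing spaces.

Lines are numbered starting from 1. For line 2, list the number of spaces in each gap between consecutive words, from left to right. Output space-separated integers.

Answer: 2 1

Derivation:
Line 1: ['stone', 'by', 'warm'] (min_width=13, slack=1)
Line 2: ['cup', 'and', 'clean'] (min_width=13, slack=1)
Line 3: ['draw', 'low', 'storm'] (min_width=14, slack=0)
Line 4: ['network'] (min_width=7, slack=7)
Line 5: ['evening', 'car'] (min_width=11, slack=3)
Line 6: ['red'] (min_width=3, slack=11)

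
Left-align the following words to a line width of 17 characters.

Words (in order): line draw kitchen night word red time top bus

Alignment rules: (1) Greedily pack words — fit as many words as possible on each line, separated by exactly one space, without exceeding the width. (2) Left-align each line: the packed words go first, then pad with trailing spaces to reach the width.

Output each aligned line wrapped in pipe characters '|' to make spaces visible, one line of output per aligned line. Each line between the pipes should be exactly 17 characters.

Line 1: ['line', 'draw', 'kitchen'] (min_width=17, slack=0)
Line 2: ['night', 'word', 'red'] (min_width=14, slack=3)
Line 3: ['time', 'top', 'bus'] (min_width=12, slack=5)

Answer: |line draw kitchen|
|night word red   |
|time top bus     |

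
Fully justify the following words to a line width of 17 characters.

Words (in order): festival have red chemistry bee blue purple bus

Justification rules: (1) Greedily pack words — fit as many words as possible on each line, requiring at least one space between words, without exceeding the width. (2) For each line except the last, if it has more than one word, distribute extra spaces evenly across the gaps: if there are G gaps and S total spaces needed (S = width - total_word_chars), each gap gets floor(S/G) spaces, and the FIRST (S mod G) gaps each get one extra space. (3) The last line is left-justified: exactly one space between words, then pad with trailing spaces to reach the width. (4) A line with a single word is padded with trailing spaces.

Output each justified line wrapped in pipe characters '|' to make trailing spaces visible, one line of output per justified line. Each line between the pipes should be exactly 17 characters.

Line 1: ['festival', 'have', 'red'] (min_width=17, slack=0)
Line 2: ['chemistry', 'bee'] (min_width=13, slack=4)
Line 3: ['blue', 'purple', 'bus'] (min_width=15, slack=2)

Answer: |festival have red|
|chemistry     bee|
|blue purple bus  |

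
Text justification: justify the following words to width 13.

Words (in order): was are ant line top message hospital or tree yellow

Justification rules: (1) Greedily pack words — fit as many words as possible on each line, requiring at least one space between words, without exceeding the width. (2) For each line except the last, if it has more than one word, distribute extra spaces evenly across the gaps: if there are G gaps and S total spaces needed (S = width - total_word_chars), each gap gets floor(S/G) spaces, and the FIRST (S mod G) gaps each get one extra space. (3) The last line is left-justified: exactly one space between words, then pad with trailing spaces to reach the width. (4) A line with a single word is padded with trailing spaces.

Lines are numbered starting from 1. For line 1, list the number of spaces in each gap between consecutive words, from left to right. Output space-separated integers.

Answer: 2 2

Derivation:
Line 1: ['was', 'are', 'ant'] (min_width=11, slack=2)
Line 2: ['line', 'top'] (min_width=8, slack=5)
Line 3: ['message'] (min_width=7, slack=6)
Line 4: ['hospital', 'or'] (min_width=11, slack=2)
Line 5: ['tree', 'yellow'] (min_width=11, slack=2)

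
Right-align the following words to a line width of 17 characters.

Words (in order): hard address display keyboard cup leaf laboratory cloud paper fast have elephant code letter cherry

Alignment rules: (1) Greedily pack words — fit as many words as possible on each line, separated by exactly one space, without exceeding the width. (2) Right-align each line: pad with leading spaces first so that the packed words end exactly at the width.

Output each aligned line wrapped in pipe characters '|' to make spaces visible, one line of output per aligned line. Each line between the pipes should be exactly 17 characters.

Answer: |     hard address|
| display keyboard|
|         cup leaf|
| laboratory cloud|
|  paper fast have|
|    elephant code|
|    letter cherry|

Derivation:
Line 1: ['hard', 'address'] (min_width=12, slack=5)
Line 2: ['display', 'keyboard'] (min_width=16, slack=1)
Line 3: ['cup', 'leaf'] (min_width=8, slack=9)
Line 4: ['laboratory', 'cloud'] (min_width=16, slack=1)
Line 5: ['paper', 'fast', 'have'] (min_width=15, slack=2)
Line 6: ['elephant', 'code'] (min_width=13, slack=4)
Line 7: ['letter', 'cherry'] (min_width=13, slack=4)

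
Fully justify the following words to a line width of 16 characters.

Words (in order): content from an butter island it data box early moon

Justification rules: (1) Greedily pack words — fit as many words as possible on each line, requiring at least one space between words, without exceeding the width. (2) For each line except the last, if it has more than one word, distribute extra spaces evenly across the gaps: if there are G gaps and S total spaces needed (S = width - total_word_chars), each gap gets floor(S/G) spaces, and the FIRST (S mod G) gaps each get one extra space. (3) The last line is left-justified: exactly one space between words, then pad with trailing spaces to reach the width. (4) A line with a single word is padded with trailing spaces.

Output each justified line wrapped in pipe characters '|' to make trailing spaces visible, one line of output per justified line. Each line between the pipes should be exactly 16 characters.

Answer: |content  from an|
|butter island it|
|data  box  early|
|moon            |

Derivation:
Line 1: ['content', 'from', 'an'] (min_width=15, slack=1)
Line 2: ['butter', 'island', 'it'] (min_width=16, slack=0)
Line 3: ['data', 'box', 'early'] (min_width=14, slack=2)
Line 4: ['moon'] (min_width=4, slack=12)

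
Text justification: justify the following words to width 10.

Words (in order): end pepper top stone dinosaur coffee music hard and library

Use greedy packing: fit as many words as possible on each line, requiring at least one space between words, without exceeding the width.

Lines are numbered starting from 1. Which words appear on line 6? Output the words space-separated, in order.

Line 1: ['end', 'pepper'] (min_width=10, slack=0)
Line 2: ['top', 'stone'] (min_width=9, slack=1)
Line 3: ['dinosaur'] (min_width=8, slack=2)
Line 4: ['coffee'] (min_width=6, slack=4)
Line 5: ['music', 'hard'] (min_width=10, slack=0)
Line 6: ['and'] (min_width=3, slack=7)
Line 7: ['library'] (min_width=7, slack=3)

Answer: and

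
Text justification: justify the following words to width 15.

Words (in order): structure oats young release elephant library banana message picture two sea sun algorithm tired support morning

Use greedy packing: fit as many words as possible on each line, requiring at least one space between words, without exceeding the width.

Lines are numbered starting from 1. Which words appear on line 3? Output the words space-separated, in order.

Answer: elephant

Derivation:
Line 1: ['structure', 'oats'] (min_width=14, slack=1)
Line 2: ['young', 'release'] (min_width=13, slack=2)
Line 3: ['elephant'] (min_width=8, slack=7)
Line 4: ['library', 'banana'] (min_width=14, slack=1)
Line 5: ['message', 'picture'] (min_width=15, slack=0)
Line 6: ['two', 'sea', 'sun'] (min_width=11, slack=4)
Line 7: ['algorithm', 'tired'] (min_width=15, slack=0)
Line 8: ['support', 'morning'] (min_width=15, slack=0)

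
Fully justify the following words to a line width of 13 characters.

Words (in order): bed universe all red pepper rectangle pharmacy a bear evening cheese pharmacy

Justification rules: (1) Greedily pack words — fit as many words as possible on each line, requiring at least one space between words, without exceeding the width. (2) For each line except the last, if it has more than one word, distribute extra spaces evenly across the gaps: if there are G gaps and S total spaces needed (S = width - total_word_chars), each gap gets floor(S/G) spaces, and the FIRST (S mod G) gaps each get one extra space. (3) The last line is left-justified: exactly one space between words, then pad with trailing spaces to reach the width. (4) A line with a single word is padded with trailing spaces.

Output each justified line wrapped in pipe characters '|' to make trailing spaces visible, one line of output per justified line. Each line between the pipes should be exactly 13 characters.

Answer: |bed  universe|
|all       red|
|pepper       |
|rectangle    |
|pharmacy    a|
|bear  evening|
|cheese       |
|pharmacy     |

Derivation:
Line 1: ['bed', 'universe'] (min_width=12, slack=1)
Line 2: ['all', 'red'] (min_width=7, slack=6)
Line 3: ['pepper'] (min_width=6, slack=7)
Line 4: ['rectangle'] (min_width=9, slack=4)
Line 5: ['pharmacy', 'a'] (min_width=10, slack=3)
Line 6: ['bear', 'evening'] (min_width=12, slack=1)
Line 7: ['cheese'] (min_width=6, slack=7)
Line 8: ['pharmacy'] (min_width=8, slack=5)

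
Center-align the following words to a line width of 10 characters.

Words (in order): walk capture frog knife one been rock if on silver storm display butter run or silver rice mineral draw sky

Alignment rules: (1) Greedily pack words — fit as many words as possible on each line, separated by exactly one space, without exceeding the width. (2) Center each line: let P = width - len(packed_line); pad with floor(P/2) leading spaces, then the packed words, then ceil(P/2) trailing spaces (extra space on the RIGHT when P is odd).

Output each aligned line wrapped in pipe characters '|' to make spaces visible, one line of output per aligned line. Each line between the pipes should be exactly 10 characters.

Answer: |   walk   |
| capture  |
|frog knife|
| one been |
|rock if on|
|  silver  |
|  storm   |
| display  |
|butter run|
|or silver |
|   rice   |
| mineral  |
| draw sky |

Derivation:
Line 1: ['walk'] (min_width=4, slack=6)
Line 2: ['capture'] (min_width=7, slack=3)
Line 3: ['frog', 'knife'] (min_width=10, slack=0)
Line 4: ['one', 'been'] (min_width=8, slack=2)
Line 5: ['rock', 'if', 'on'] (min_width=10, slack=0)
Line 6: ['silver'] (min_width=6, slack=4)
Line 7: ['storm'] (min_width=5, slack=5)
Line 8: ['display'] (min_width=7, slack=3)
Line 9: ['butter', 'run'] (min_width=10, slack=0)
Line 10: ['or', 'silver'] (min_width=9, slack=1)
Line 11: ['rice'] (min_width=4, slack=6)
Line 12: ['mineral'] (min_width=7, slack=3)
Line 13: ['draw', 'sky'] (min_width=8, slack=2)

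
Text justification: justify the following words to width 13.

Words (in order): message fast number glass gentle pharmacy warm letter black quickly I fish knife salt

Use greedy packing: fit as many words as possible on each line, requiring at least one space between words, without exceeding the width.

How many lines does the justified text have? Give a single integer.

Answer: 8

Derivation:
Line 1: ['message', 'fast'] (min_width=12, slack=1)
Line 2: ['number', 'glass'] (min_width=12, slack=1)
Line 3: ['gentle'] (min_width=6, slack=7)
Line 4: ['pharmacy', 'warm'] (min_width=13, slack=0)
Line 5: ['letter', 'black'] (min_width=12, slack=1)
Line 6: ['quickly', 'I'] (min_width=9, slack=4)
Line 7: ['fish', 'knife'] (min_width=10, slack=3)
Line 8: ['salt'] (min_width=4, slack=9)
Total lines: 8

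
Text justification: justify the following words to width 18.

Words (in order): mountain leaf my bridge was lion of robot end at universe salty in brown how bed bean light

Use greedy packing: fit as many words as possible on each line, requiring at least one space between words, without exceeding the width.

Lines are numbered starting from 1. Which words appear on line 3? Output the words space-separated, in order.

Answer: robot end at

Derivation:
Line 1: ['mountain', 'leaf', 'my'] (min_width=16, slack=2)
Line 2: ['bridge', 'was', 'lion', 'of'] (min_width=18, slack=0)
Line 3: ['robot', 'end', 'at'] (min_width=12, slack=6)
Line 4: ['universe', 'salty', 'in'] (min_width=17, slack=1)
Line 5: ['brown', 'how', 'bed', 'bean'] (min_width=18, slack=0)
Line 6: ['light'] (min_width=5, slack=13)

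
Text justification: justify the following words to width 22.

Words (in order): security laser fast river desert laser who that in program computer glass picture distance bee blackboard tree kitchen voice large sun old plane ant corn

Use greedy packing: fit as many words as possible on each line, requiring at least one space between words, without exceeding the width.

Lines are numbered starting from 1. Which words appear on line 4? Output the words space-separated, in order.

Line 1: ['security', 'laser', 'fast'] (min_width=19, slack=3)
Line 2: ['river', 'desert', 'laser', 'who'] (min_width=22, slack=0)
Line 3: ['that', 'in', 'program'] (min_width=15, slack=7)
Line 4: ['computer', 'glass', 'picture'] (min_width=22, slack=0)
Line 5: ['distance', 'bee'] (min_width=12, slack=10)
Line 6: ['blackboard', 'tree'] (min_width=15, slack=7)
Line 7: ['kitchen', 'voice', 'large'] (min_width=19, slack=3)
Line 8: ['sun', 'old', 'plane', 'ant', 'corn'] (min_width=22, slack=0)

Answer: computer glass picture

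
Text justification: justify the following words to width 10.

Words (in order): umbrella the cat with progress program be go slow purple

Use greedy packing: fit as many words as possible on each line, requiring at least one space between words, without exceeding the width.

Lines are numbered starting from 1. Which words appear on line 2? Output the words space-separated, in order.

Answer: the cat

Derivation:
Line 1: ['umbrella'] (min_width=8, slack=2)
Line 2: ['the', 'cat'] (min_width=7, slack=3)
Line 3: ['with'] (min_width=4, slack=6)
Line 4: ['progress'] (min_width=8, slack=2)
Line 5: ['program', 'be'] (min_width=10, slack=0)
Line 6: ['go', 'slow'] (min_width=7, slack=3)
Line 7: ['purple'] (min_width=6, slack=4)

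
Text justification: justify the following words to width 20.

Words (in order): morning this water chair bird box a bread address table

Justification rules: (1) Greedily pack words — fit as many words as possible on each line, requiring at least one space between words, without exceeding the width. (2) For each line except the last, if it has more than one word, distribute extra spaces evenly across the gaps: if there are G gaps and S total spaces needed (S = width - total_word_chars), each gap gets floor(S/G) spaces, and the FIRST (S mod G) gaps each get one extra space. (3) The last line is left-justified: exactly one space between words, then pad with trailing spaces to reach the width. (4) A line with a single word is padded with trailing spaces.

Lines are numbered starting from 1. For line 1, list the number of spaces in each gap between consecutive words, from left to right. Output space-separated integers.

Line 1: ['morning', 'this', 'water'] (min_width=18, slack=2)
Line 2: ['chair', 'bird', 'box', 'a'] (min_width=16, slack=4)
Line 3: ['bread', 'address', 'table'] (min_width=19, slack=1)

Answer: 2 2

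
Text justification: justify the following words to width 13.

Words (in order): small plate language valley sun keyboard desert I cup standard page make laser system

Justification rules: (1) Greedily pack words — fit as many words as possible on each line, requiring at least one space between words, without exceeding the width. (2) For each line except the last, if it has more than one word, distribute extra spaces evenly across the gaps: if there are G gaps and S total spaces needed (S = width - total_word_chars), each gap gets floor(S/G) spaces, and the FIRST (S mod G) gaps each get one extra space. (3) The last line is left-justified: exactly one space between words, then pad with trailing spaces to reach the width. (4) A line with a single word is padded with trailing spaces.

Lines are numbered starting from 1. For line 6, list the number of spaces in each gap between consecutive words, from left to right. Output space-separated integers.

Answer: 1

Derivation:
Line 1: ['small', 'plate'] (min_width=11, slack=2)
Line 2: ['language'] (min_width=8, slack=5)
Line 3: ['valley', 'sun'] (min_width=10, slack=3)
Line 4: ['keyboard'] (min_width=8, slack=5)
Line 5: ['desert', 'I', 'cup'] (min_width=12, slack=1)
Line 6: ['standard', 'page'] (min_width=13, slack=0)
Line 7: ['make', 'laser'] (min_width=10, slack=3)
Line 8: ['system'] (min_width=6, slack=7)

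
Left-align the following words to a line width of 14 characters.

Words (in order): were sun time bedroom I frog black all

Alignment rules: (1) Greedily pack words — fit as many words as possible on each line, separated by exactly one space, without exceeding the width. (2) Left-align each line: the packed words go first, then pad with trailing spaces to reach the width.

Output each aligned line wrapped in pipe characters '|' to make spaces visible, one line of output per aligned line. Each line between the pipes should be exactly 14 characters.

Line 1: ['were', 'sun', 'time'] (min_width=13, slack=1)
Line 2: ['bedroom', 'I', 'frog'] (min_width=14, slack=0)
Line 3: ['black', 'all'] (min_width=9, slack=5)

Answer: |were sun time |
|bedroom I frog|
|black all     |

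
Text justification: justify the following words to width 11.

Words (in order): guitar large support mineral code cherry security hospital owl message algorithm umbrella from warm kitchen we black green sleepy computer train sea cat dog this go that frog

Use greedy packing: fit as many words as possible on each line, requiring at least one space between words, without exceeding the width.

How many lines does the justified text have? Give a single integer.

Answer: 19

Derivation:
Line 1: ['guitar'] (min_width=6, slack=5)
Line 2: ['large'] (min_width=5, slack=6)
Line 3: ['support'] (min_width=7, slack=4)
Line 4: ['mineral'] (min_width=7, slack=4)
Line 5: ['code', 'cherry'] (min_width=11, slack=0)
Line 6: ['security'] (min_width=8, slack=3)
Line 7: ['hospital'] (min_width=8, slack=3)
Line 8: ['owl', 'message'] (min_width=11, slack=0)
Line 9: ['algorithm'] (min_width=9, slack=2)
Line 10: ['umbrella'] (min_width=8, slack=3)
Line 11: ['from', 'warm'] (min_width=9, slack=2)
Line 12: ['kitchen', 'we'] (min_width=10, slack=1)
Line 13: ['black', 'green'] (min_width=11, slack=0)
Line 14: ['sleepy'] (min_width=6, slack=5)
Line 15: ['computer'] (min_width=8, slack=3)
Line 16: ['train', 'sea'] (min_width=9, slack=2)
Line 17: ['cat', 'dog'] (min_width=7, slack=4)
Line 18: ['this', 'go'] (min_width=7, slack=4)
Line 19: ['that', 'frog'] (min_width=9, slack=2)
Total lines: 19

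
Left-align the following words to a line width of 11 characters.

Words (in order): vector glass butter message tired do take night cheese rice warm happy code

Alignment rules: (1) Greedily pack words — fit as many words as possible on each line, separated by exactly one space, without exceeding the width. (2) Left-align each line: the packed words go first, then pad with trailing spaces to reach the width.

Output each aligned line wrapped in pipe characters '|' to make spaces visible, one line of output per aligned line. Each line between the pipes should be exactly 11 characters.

Answer: |vector     |
|glass      |
|butter     |
|message    |
|tired do   |
|take night |
|cheese rice|
|warm happy |
|code       |

Derivation:
Line 1: ['vector'] (min_width=6, slack=5)
Line 2: ['glass'] (min_width=5, slack=6)
Line 3: ['butter'] (min_width=6, slack=5)
Line 4: ['message'] (min_width=7, slack=4)
Line 5: ['tired', 'do'] (min_width=8, slack=3)
Line 6: ['take', 'night'] (min_width=10, slack=1)
Line 7: ['cheese', 'rice'] (min_width=11, slack=0)
Line 8: ['warm', 'happy'] (min_width=10, slack=1)
Line 9: ['code'] (min_width=4, slack=7)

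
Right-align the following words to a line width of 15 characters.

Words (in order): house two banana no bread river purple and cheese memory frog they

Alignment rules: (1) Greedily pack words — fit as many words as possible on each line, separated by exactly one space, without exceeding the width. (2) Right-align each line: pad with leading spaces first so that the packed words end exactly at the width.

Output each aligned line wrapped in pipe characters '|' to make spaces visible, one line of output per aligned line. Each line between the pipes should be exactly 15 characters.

Line 1: ['house', 'two'] (min_width=9, slack=6)
Line 2: ['banana', 'no', 'bread'] (min_width=15, slack=0)
Line 3: ['river', 'purple'] (min_width=12, slack=3)
Line 4: ['and', 'cheese'] (min_width=10, slack=5)
Line 5: ['memory', 'frog'] (min_width=11, slack=4)
Line 6: ['they'] (min_width=4, slack=11)

Answer: |      house two|
|banana no bread|
|   river purple|
|     and cheese|
|    memory frog|
|           they|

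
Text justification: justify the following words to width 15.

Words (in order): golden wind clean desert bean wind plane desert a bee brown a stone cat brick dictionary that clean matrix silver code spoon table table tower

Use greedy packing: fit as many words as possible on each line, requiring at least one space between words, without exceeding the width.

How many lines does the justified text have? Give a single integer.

Answer: 11

Derivation:
Line 1: ['golden', 'wind'] (min_width=11, slack=4)
Line 2: ['clean', 'desert'] (min_width=12, slack=3)
Line 3: ['bean', 'wind', 'plane'] (min_width=15, slack=0)
Line 4: ['desert', 'a', 'bee'] (min_width=12, slack=3)
Line 5: ['brown', 'a', 'stone'] (min_width=13, slack=2)
Line 6: ['cat', 'brick'] (min_width=9, slack=6)
Line 7: ['dictionary', 'that'] (min_width=15, slack=0)
Line 8: ['clean', 'matrix'] (min_width=12, slack=3)
Line 9: ['silver', 'code'] (min_width=11, slack=4)
Line 10: ['spoon', 'table'] (min_width=11, slack=4)
Line 11: ['table', 'tower'] (min_width=11, slack=4)
Total lines: 11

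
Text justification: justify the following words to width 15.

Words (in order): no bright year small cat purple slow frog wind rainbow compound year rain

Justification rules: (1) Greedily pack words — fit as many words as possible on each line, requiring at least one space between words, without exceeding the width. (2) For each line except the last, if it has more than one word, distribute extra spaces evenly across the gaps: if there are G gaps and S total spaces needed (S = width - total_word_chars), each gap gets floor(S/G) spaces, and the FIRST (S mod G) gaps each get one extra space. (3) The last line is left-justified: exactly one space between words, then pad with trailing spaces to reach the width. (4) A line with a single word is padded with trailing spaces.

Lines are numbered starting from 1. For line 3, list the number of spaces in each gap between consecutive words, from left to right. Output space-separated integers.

Answer: 5

Derivation:
Line 1: ['no', 'bright', 'year'] (min_width=14, slack=1)
Line 2: ['small', 'cat'] (min_width=9, slack=6)
Line 3: ['purple', 'slow'] (min_width=11, slack=4)
Line 4: ['frog', 'wind'] (min_width=9, slack=6)
Line 5: ['rainbow'] (min_width=7, slack=8)
Line 6: ['compound', 'year'] (min_width=13, slack=2)
Line 7: ['rain'] (min_width=4, slack=11)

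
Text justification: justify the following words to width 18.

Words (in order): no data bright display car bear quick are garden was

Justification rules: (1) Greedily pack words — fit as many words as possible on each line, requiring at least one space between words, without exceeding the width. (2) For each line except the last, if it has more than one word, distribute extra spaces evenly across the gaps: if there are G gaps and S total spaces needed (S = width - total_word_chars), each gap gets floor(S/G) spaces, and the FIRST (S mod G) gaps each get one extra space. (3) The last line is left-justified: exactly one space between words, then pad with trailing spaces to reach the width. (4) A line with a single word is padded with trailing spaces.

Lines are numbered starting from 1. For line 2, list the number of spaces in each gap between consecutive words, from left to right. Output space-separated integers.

Line 1: ['no', 'data', 'bright'] (min_width=14, slack=4)
Line 2: ['display', 'car', 'bear'] (min_width=16, slack=2)
Line 3: ['quick', 'are', 'garden'] (min_width=16, slack=2)
Line 4: ['was'] (min_width=3, slack=15)

Answer: 2 2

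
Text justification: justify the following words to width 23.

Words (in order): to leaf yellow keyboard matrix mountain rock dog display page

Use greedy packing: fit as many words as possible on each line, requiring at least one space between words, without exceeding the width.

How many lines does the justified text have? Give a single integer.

Line 1: ['to', 'leaf', 'yellow', 'keyboard'] (min_width=23, slack=0)
Line 2: ['matrix', 'mountain', 'rock'] (min_width=20, slack=3)
Line 3: ['dog', 'display', 'page'] (min_width=16, slack=7)
Total lines: 3

Answer: 3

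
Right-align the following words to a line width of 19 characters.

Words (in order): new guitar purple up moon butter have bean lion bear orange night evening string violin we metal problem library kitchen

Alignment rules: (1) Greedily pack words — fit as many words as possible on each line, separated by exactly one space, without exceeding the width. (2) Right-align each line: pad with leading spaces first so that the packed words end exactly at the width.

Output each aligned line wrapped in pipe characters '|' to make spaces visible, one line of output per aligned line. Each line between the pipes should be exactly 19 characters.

Answer: |  new guitar purple|
|up moon butter have|
|     bean lion bear|
|       orange night|
|     evening string|
|    violin we metal|
|    problem library|
|            kitchen|

Derivation:
Line 1: ['new', 'guitar', 'purple'] (min_width=17, slack=2)
Line 2: ['up', 'moon', 'butter', 'have'] (min_width=19, slack=0)
Line 3: ['bean', 'lion', 'bear'] (min_width=14, slack=5)
Line 4: ['orange', 'night'] (min_width=12, slack=7)
Line 5: ['evening', 'string'] (min_width=14, slack=5)
Line 6: ['violin', 'we', 'metal'] (min_width=15, slack=4)
Line 7: ['problem', 'library'] (min_width=15, slack=4)
Line 8: ['kitchen'] (min_width=7, slack=12)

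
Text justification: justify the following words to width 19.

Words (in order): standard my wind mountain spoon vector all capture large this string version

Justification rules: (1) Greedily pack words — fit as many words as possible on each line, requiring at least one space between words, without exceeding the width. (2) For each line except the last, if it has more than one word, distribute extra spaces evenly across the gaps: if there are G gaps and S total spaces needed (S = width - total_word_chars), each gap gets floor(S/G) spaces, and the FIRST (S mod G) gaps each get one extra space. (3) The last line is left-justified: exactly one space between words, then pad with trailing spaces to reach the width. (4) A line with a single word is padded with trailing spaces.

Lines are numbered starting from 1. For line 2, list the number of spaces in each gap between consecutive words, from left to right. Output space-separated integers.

Answer: 6

Derivation:
Line 1: ['standard', 'my', 'wind'] (min_width=16, slack=3)
Line 2: ['mountain', 'spoon'] (min_width=14, slack=5)
Line 3: ['vector', 'all', 'capture'] (min_width=18, slack=1)
Line 4: ['large', 'this', 'string'] (min_width=17, slack=2)
Line 5: ['version'] (min_width=7, slack=12)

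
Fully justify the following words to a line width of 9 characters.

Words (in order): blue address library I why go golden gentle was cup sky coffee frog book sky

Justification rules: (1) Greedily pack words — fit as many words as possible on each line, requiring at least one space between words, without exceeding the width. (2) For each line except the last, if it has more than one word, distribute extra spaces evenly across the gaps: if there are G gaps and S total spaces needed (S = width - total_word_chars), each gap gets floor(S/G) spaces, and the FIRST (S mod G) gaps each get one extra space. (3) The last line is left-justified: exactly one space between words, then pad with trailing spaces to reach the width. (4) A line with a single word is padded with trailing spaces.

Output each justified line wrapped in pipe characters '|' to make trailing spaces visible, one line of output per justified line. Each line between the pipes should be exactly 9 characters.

Line 1: ['blue'] (min_width=4, slack=5)
Line 2: ['address'] (min_width=7, slack=2)
Line 3: ['library', 'I'] (min_width=9, slack=0)
Line 4: ['why', 'go'] (min_width=6, slack=3)
Line 5: ['golden'] (min_width=6, slack=3)
Line 6: ['gentle'] (min_width=6, slack=3)
Line 7: ['was', 'cup'] (min_width=7, slack=2)
Line 8: ['sky'] (min_width=3, slack=6)
Line 9: ['coffee'] (min_width=6, slack=3)
Line 10: ['frog', 'book'] (min_width=9, slack=0)
Line 11: ['sky'] (min_width=3, slack=6)

Answer: |blue     |
|address  |
|library I|
|why    go|
|golden   |
|gentle   |
|was   cup|
|sky      |
|coffee   |
|frog book|
|sky      |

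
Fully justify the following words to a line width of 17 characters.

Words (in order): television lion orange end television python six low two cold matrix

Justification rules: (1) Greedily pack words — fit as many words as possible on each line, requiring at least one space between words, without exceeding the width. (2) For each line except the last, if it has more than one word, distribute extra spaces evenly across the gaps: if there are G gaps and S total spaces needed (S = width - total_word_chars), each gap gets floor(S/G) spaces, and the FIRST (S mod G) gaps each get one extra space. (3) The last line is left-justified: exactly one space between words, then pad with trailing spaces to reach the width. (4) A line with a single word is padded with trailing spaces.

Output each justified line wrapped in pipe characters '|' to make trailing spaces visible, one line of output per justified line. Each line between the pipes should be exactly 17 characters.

Line 1: ['television', 'lion'] (min_width=15, slack=2)
Line 2: ['orange', 'end'] (min_width=10, slack=7)
Line 3: ['television', 'python'] (min_width=17, slack=0)
Line 4: ['six', 'low', 'two', 'cold'] (min_width=16, slack=1)
Line 5: ['matrix'] (min_width=6, slack=11)

Answer: |television   lion|
|orange        end|
|television python|
|six  low two cold|
|matrix           |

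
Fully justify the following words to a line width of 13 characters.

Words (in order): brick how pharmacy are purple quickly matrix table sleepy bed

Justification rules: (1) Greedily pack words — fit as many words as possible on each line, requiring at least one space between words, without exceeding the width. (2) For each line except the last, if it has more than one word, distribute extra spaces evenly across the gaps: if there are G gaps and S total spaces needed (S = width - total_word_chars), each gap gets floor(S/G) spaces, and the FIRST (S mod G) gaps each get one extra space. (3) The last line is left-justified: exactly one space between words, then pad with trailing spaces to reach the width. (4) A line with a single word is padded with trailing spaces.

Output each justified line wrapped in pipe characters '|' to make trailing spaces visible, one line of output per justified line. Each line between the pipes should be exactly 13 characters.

Line 1: ['brick', 'how'] (min_width=9, slack=4)
Line 2: ['pharmacy', 'are'] (min_width=12, slack=1)
Line 3: ['purple'] (min_width=6, slack=7)
Line 4: ['quickly'] (min_width=7, slack=6)
Line 5: ['matrix', 'table'] (min_width=12, slack=1)
Line 6: ['sleepy', 'bed'] (min_width=10, slack=3)

Answer: |brick     how|
|pharmacy  are|
|purple       |
|quickly      |
|matrix  table|
|sleepy bed   |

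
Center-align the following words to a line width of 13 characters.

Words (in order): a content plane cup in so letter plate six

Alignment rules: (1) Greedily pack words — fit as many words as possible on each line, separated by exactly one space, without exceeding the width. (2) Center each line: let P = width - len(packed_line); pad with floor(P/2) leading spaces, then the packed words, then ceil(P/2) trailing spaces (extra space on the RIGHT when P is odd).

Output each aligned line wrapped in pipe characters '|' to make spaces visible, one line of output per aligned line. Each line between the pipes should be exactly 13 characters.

Line 1: ['a', 'content'] (min_width=9, slack=4)
Line 2: ['plane', 'cup', 'in'] (min_width=12, slack=1)
Line 3: ['so', 'letter'] (min_width=9, slack=4)
Line 4: ['plate', 'six'] (min_width=9, slack=4)

Answer: |  a content  |
|plane cup in |
|  so letter  |
|  plate six  |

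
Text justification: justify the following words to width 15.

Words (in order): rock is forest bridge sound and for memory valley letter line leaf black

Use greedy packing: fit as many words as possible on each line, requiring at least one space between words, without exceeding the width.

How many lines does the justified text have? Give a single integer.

Answer: 5

Derivation:
Line 1: ['rock', 'is', 'forest'] (min_width=14, slack=1)
Line 2: ['bridge', 'sound'] (min_width=12, slack=3)
Line 3: ['and', 'for', 'memory'] (min_width=14, slack=1)
Line 4: ['valley', 'letter'] (min_width=13, slack=2)
Line 5: ['line', 'leaf', 'black'] (min_width=15, slack=0)
Total lines: 5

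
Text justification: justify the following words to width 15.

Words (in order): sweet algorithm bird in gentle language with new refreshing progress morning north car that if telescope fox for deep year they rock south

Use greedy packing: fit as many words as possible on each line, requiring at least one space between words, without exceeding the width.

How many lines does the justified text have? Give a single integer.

Answer: 10

Derivation:
Line 1: ['sweet', 'algorithm'] (min_width=15, slack=0)
Line 2: ['bird', 'in', 'gentle'] (min_width=14, slack=1)
Line 3: ['language', 'with'] (min_width=13, slack=2)
Line 4: ['new', 'refreshing'] (min_width=14, slack=1)
Line 5: ['progress'] (min_width=8, slack=7)
Line 6: ['morning', 'north'] (min_width=13, slack=2)
Line 7: ['car', 'that', 'if'] (min_width=11, slack=4)
Line 8: ['telescope', 'fox'] (min_width=13, slack=2)
Line 9: ['for', 'deep', 'year'] (min_width=13, slack=2)
Line 10: ['they', 'rock', 'south'] (min_width=15, slack=0)
Total lines: 10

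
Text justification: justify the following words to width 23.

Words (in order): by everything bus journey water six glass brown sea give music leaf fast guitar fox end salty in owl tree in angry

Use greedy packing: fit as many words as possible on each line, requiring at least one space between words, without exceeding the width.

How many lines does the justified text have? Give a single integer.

Line 1: ['by', 'everything', 'bus'] (min_width=17, slack=6)
Line 2: ['journey', 'water', 'six', 'glass'] (min_width=23, slack=0)
Line 3: ['brown', 'sea', 'give', 'music'] (min_width=20, slack=3)
Line 4: ['leaf', 'fast', 'guitar', 'fox'] (min_width=20, slack=3)
Line 5: ['end', 'salty', 'in', 'owl', 'tree'] (min_width=21, slack=2)
Line 6: ['in', 'angry'] (min_width=8, slack=15)
Total lines: 6

Answer: 6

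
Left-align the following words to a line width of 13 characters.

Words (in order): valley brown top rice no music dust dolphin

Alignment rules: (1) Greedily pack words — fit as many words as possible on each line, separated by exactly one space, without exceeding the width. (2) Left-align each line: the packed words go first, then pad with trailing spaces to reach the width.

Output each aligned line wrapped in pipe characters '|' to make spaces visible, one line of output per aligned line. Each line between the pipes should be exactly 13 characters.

Answer: |valley brown |
|top rice no  |
|music dust   |
|dolphin      |

Derivation:
Line 1: ['valley', 'brown'] (min_width=12, slack=1)
Line 2: ['top', 'rice', 'no'] (min_width=11, slack=2)
Line 3: ['music', 'dust'] (min_width=10, slack=3)
Line 4: ['dolphin'] (min_width=7, slack=6)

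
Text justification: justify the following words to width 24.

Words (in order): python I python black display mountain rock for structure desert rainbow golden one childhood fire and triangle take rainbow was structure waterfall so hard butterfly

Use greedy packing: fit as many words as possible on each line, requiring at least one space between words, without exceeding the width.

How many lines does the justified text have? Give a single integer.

Line 1: ['python', 'I', 'python', 'black'] (min_width=21, slack=3)
Line 2: ['display', 'mountain', 'rock'] (min_width=21, slack=3)
Line 3: ['for', 'structure', 'desert'] (min_width=20, slack=4)
Line 4: ['rainbow', 'golden', 'one'] (min_width=18, slack=6)
Line 5: ['childhood', 'fire', 'and'] (min_width=18, slack=6)
Line 6: ['triangle', 'take', 'rainbow'] (min_width=21, slack=3)
Line 7: ['was', 'structure', 'waterfall'] (min_width=23, slack=1)
Line 8: ['so', 'hard', 'butterfly'] (min_width=17, slack=7)
Total lines: 8

Answer: 8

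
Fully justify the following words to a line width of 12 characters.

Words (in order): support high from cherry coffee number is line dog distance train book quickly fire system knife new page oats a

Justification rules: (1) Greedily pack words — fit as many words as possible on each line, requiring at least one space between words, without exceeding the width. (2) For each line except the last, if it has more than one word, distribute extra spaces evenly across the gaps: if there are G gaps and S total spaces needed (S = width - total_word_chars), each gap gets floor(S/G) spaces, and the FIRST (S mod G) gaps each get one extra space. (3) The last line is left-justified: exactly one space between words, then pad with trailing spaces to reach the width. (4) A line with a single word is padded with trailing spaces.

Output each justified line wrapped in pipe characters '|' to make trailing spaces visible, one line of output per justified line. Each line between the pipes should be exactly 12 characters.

Answer: |support high|
|from  cherry|
|coffee      |
|number    is|
|line     dog|
|distance    |
|train   book|
|quickly fire|
|system knife|
|new     page|
|oats a      |

Derivation:
Line 1: ['support', 'high'] (min_width=12, slack=0)
Line 2: ['from', 'cherry'] (min_width=11, slack=1)
Line 3: ['coffee'] (min_width=6, slack=6)
Line 4: ['number', 'is'] (min_width=9, slack=3)
Line 5: ['line', 'dog'] (min_width=8, slack=4)
Line 6: ['distance'] (min_width=8, slack=4)
Line 7: ['train', 'book'] (min_width=10, slack=2)
Line 8: ['quickly', 'fire'] (min_width=12, slack=0)
Line 9: ['system', 'knife'] (min_width=12, slack=0)
Line 10: ['new', 'page'] (min_width=8, slack=4)
Line 11: ['oats', 'a'] (min_width=6, slack=6)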